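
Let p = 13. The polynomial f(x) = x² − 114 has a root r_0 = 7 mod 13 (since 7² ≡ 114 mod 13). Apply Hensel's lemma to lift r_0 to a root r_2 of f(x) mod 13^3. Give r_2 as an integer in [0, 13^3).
r_2 = 1593 (mod 2197)

Hensel's recurrence: r_{i+1} = r_i − f(r_i)·(f′(r_i))^{-1} mod 13^{i+2}, with f′(x) = 2x. Iterate:
  r_0 = 7 (mod 13)
  r_1 = 72 (mod 169)
  r_2 = 1593 (mod 2197)
Final: r_2 = 1593, and one checks f(r_2) ≡ 0 mod 13^3.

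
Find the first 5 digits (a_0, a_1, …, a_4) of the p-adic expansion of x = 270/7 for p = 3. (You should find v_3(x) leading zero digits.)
(a_0, …, a_4) = (0, 0, 0, 1, 1)

v_3(270/7) = 3, so a_0 = ... = a_2 = 0. Factor out: x = 3^3 · u with u = 10/7 a unit in ℤ_3. Expand u iteratively via a_{v+i} = u_i mod 3, u_{i+1} = (u_i − a_{v+i})/3:
  u_0 = 10/7;  a_3 = 1;  u_1 = (u_0 − 1)/3 = 1/7
  u_1 = 1/7;  a_4 = 1;  u_2 = (u_1 − 1)/3 = -2/7
Digits: (0, 0, 0, 1, 1).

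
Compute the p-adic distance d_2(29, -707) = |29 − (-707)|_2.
d_2(29, -707) = 1/32

Step 1 — x − y = 29 − (-707) = 736. Step 2 — v_2(736) = 5 (factor: 736 = (2^5 · 23); the sign does not affect v_p). Step 3 — |x − y|_2 = 2^{-5} = 1/32.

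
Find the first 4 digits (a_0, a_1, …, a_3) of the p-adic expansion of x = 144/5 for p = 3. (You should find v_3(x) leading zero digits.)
(a_0, …, a_3) = (0, 0, 2, 1)

v_3(144/5) = 2, so a_0 = ... = a_1 = 0. Factor out: x = 3^2 · u with u = 16/5 a unit in ℤ_3. Expand u iteratively via a_{v+i} = u_i mod 3, u_{i+1} = (u_i − a_{v+i})/3:
  u_0 = 16/5;  a_2 = 2;  u_1 = (u_0 − 2)/3 = 2/5
  u_1 = 2/5;  a_3 = 1;  u_2 = (u_1 − 1)/3 = -1/5
Digits: (0, 0, 2, 1).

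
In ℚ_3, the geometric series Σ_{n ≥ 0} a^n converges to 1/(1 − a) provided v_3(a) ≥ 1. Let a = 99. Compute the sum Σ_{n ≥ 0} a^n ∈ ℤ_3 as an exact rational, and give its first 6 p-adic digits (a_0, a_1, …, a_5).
Σ a^n = 1/(1 − a) = -1/98;  first 6 digits = (1, 0, 2, 0, 2, 1)

v_3(a) = 2 ≥ 1, so the series converges in ℤ_3 to 1/(1 − a) = 1/(1 − 99) = -1/98. Expand this rational in ℤ_3: compute digits iteratively via d_i = x_i mod 3, x_{i+1} = (x_i − d_i)/3. The first 6 digits are (1, 0, 2, 0, 2, 1).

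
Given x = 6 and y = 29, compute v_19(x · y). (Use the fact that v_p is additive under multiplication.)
v_19(174) = 0

v_p(x) = 0 (factor: 6 = 19^0 · 6); v_p(y) = 0 (factor: 29 = 19^0 · 29). Additivity: v_p(xy) = v_p(x) + v_p(y) = 0 + 0 = 0. (Direct check: xy = 174 = 19^0 · (174).)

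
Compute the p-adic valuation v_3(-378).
v_3(-378) = 3

v_3(n) is the largest exponent k such that 3^k divides n. Factor out: -378 = -3^3 · 14. (Sign doesn't affect v_p.) So v_3(-378) = 3.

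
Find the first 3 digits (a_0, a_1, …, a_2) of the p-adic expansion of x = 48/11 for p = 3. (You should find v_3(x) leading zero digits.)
(a_0, …, a_2) = (0, 2, 2)

v_3(48/11) = 1, so a_0 = ... = a_0 = 0. Factor out: x = 3^1 · u with u = 16/11 a unit in ℤ_3. Expand u iteratively via a_{v+i} = u_i mod 3, u_{i+1} = (u_i − a_{v+i})/3:
  u_0 = 16/11;  a_1 = 2;  u_1 = (u_0 − 2)/3 = -2/11
  u_1 = -2/11;  a_2 = 2;  u_2 = (u_1 − 2)/3 = -8/11
Digits: (0, 2, 2).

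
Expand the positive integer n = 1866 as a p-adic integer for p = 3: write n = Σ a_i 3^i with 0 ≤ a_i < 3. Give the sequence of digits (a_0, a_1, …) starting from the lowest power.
(a_0, a_1, …) = (0, 1, 0, 0, 2, 1, 2)

Repeated division by 3 gives the digits low-to-high: 1866 = 1·3^1 + 2·3^4 + 1·3^5 + 2·3^6. Digit sequence: (0, 1, 0, 0, 2, 1, 2).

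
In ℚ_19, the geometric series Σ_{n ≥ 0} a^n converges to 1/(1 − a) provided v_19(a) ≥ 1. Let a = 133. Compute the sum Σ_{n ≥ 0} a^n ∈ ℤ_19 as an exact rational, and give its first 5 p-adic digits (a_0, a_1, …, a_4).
Σ a^n = 1/(1 − a) = -1/132;  first 5 digits = (1, 7, 11, 3, 6)

v_19(a) = 1 ≥ 1, so the series converges in ℤ_19 to 1/(1 − a) = 1/(1 − 133) = -1/132. Expand this rational in ℤ_19: compute digits iteratively via d_i = x_i mod 19, x_{i+1} = (x_i − d_i)/19. The first 5 digits are (1, 7, 11, 3, 6).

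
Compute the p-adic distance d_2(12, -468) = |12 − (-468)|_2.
d_2(12, -468) = 1/32

Step 1 — x − y = 12 − (-468) = 480. Step 2 — v_2(480) = 5 (factor: 480 = (2^5 · 15); the sign does not affect v_p). Step 3 — |x − y|_2 = 2^{-5} = 1/32.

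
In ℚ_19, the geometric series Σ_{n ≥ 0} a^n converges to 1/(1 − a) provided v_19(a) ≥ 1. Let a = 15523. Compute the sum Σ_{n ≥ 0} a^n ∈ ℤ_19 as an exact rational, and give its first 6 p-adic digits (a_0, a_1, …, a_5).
Σ a^n = 1/(1 − a) = -1/15522;  first 6 digits = (1, 0, 5, 2, 6, 2)

v_19(a) = 2 ≥ 1, so the series converges in ℤ_19 to 1/(1 − a) = 1/(1 − 15523) = -1/15522. Expand this rational in ℤ_19: compute digits iteratively via d_i = x_i mod 19, x_{i+1} = (x_i − d_i)/19. The first 6 digits are (1, 0, 5, 2, 6, 2).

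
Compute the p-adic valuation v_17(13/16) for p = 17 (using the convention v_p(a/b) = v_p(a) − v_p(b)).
v_17(13/16) = 0

Factor powers of 17 from the numerator and denominator of the reduced fraction: 13 = 17^0 · 13 and 16 = 17^0 · 16. Apply v_p(a/b) = v_p(a) − v_p(b): v_17(13/16) = 0 − 0 = 0.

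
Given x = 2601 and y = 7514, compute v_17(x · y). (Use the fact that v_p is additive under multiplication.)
v_17(19543914) = 4

v_p(x) = 2 (factor: 2601 = 17^2 · 9); v_p(y) = 2 (factor: 7514 = 17^2 · 26). Additivity: v_p(xy) = v_p(x) + v_p(y) = 2 + 2 = 4. (Direct check: xy = 19543914 = 17^4 · (234).)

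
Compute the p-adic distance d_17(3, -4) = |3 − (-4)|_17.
d_17(3, -4) = 1

Step 1 — x − y = 3 − (-4) = 7. Step 2 — v_17(7) = 0 (factor: 7 = (17^0 · 7); the sign does not affect v_p). Step 3 — |x − y|_17 = 17^{0} = 1.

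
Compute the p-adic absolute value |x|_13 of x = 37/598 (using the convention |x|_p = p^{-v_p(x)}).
|37/598|_13 = 13

Step 1 — compute v_13(x) by factoring powers of 13 out of the numerator and denominator: v_13(37/598) = -1. Step 2 — apply |x|_p = p^{-v_p(x)} = 13^{1} = 13.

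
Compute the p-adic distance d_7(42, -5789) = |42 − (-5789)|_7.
d_7(42, -5789) = 1/343

Step 1 — x − y = 42 − (-5789) = 5831. Step 2 — v_7(5831) = 3 (factor: 5831 = (7^3 · 17); the sign does not affect v_p). Step 3 — |x − y|_7 = 7^{-3} = 1/343.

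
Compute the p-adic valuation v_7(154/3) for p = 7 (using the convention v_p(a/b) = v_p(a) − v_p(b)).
v_7(154/3) = 1

Factor powers of 7 from the numerator and denominator of the reduced fraction: 154 = 7^1 · 22 and 3 = 7^0 · 3. Apply v_p(a/b) = v_p(a) − v_p(b): v_7(154/3) = 1 − 0 = 1.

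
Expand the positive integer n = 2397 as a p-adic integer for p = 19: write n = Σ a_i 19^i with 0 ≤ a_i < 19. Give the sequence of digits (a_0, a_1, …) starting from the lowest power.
(a_0, a_1, …) = (3, 12, 6)

Repeated division by 19 gives the digits low-to-high: 2397 = 3 + 12·19^1 + 6·19^2. Digit sequence: (3, 12, 6).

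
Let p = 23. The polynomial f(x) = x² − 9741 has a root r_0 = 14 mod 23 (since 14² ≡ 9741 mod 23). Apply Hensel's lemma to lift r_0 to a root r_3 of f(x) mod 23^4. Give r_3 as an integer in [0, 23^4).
r_3 = 101375 (mod 279841)

Hensel's recurrence: r_{i+1} = r_i − f(r_i)·(f′(r_i))^{-1} mod 23^{i+2}, with f′(x) = 2x. Iterate:
  r_0 = 14 (mod 23)
  r_1 = 336 (mod 529)
  r_2 = 4039 (mod 12167)
  r_3 = 101375 (mod 279841)
Final: r_3 = 101375, and one checks f(r_3) ≡ 0 mod 23^4.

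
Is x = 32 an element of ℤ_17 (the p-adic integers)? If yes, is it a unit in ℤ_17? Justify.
x ∈ ℤ_17^× (unit); v_17(x) = 0

ℤ_17 = {x ∈ ℚ_17 : v_17(x) ≥ 0} and ℤ_17^× = {x ∈ ℤ_17 : v_17(x) = 0}. Here v_17(32) = v_17(num) − v_17(den) = 0; compare against these criteria.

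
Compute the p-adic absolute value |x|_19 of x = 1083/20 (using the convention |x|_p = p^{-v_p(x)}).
|1083/20|_19 = 1/361

Step 1 — compute v_19(x) by factoring powers of 19 out of the numerator and denominator: v_19(1083/20) = 2. Step 2 — apply |x|_p = p^{-v_p(x)} = 19^{-2} = 1/361.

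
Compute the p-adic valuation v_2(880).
v_2(880) = 4

v_2(n) is the largest exponent k such that 2^k divides n. Factor out: 880 = 2^4 · 55. (Sign doesn't affect v_p.) So v_2(880) = 4.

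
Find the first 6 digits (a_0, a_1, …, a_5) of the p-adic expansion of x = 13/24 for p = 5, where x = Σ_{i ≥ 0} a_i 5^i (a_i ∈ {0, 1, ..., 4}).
(a_0, …, a_5) = (2, 2, 1, 2, 1, 2)

v_5(13/24) = 0 (numerator and denominator both coprime to 5), so x ∈ ℤ_5^×. Compute digits iteratively via a_i = x_i mod 5, x_{i+1} = (x_i − a_i)/5, with x_0 = x:
  x_0 = 13/24;  a_0 = 2;  x_1 = (x_0 − 2)/5 = -7/24
  x_1 = -7/24;  a_1 = 2;  x_2 = (x_1 − 2)/5 = -11/24
  x_2 = -11/24;  a_2 = 1;  x_3 = (x_2 − 1)/5 = -7/24
  x_3 = -7/24;  a_3 = 2;  x_4 = (x_3 − 2)/5 = -11/24
  x_4 = -11/24;  a_4 = 1;  x_5 = (x_4 − 1)/5 = -7/24
  x_5 = -7/24;  a_5 = 2;  x_6 = (x_5 − 2)/5 = -11/24
Digits: (2, 2, 1, 2, 1, 2).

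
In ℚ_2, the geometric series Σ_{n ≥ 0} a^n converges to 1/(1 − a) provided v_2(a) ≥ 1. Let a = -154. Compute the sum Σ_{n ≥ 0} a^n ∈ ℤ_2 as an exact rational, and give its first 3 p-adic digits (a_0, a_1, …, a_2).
Σ a^n = 1/(1 − a) = 1/155;  first 3 digits = (1, 1, 0)

v_2(a) = 1 ≥ 1, so the series converges in ℤ_2 to 1/(1 − a) = 1/(1 − (-154)) = 1/155. Expand this rational in ℤ_2: compute digits iteratively via d_i = x_i mod 2, x_{i+1} = (x_i − d_i)/2. The first 3 digits are (1, 1, 0).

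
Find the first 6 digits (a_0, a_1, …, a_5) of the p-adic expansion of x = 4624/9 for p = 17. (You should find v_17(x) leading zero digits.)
(a_0, …, a_5) = (0, 0, 15, 3, 13, 3)

v_17(4624/9) = 2, so a_0 = ... = a_1 = 0. Factor out: x = 17^2 · u with u = 16/9 a unit in ℤ_17. Expand u iteratively via a_{v+i} = u_i mod 17, u_{i+1} = (u_i − a_{v+i})/17:
  u_0 = 16/9;  a_2 = 15;  u_1 = (u_0 − 15)/17 = -7/9
  u_1 = -7/9;  a_3 = 3;  u_2 = (u_1 − 3)/17 = -2/9
  u_2 = -2/9;  a_4 = 13;  u_3 = (u_2 − 13)/17 = -7/9
  u_3 = -7/9;  a_5 = 3;  u_4 = (u_3 − 3)/17 = -2/9
Digits: (0, 0, 15, 3, 13, 3).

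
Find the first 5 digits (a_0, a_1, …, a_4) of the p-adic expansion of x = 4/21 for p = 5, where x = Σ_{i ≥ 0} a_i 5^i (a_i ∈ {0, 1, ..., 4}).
(a_0, …, a_4) = (4, 4, 0, 1, 0)

v_5(4/21) = 0 (numerator and denominator both coprime to 5), so x ∈ ℤ_5^×. Compute digits iteratively via a_i = x_i mod 5, x_{i+1} = (x_i − a_i)/5, with x_0 = x:
  x_0 = 4/21;  a_0 = 4;  x_1 = (x_0 − 4)/5 = -16/21
  x_1 = -16/21;  a_1 = 4;  x_2 = (x_1 − 4)/5 = -20/21
  x_2 = -20/21;  a_2 = 0;  x_3 = (x_2 − 0)/5 = -4/21
  x_3 = -4/21;  a_3 = 1;  x_4 = (x_3 − 1)/5 = -5/21
  x_4 = -5/21;  a_4 = 0;  x_5 = (x_4 − 0)/5 = -1/21
Digits: (4, 4, 0, 1, 0).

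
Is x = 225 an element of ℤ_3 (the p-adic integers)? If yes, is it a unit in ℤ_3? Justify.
x ∈ ℤ_3 but not a unit; v_3(x) = 2 > 0

ℤ_3 = {x ∈ ℚ_3 : v_3(x) ≥ 0} and ℤ_3^× = {x ∈ ℤ_3 : v_3(x) = 0}. Here v_3(225) = v_3(num) − v_3(den) = 2; compare against these criteria.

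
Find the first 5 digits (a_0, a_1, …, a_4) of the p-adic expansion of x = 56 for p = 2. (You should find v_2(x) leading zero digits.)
(a_0, …, a_4) = (0, 0, 0, 1, 1)

v_2(56) = 3, so a_0 = ... = a_2 = 0. Factor out: x = 2^3 · u with u = 7 a unit in ℤ_2. Expand u iteratively via a_{v+i} = u_i mod 2, u_{i+1} = (u_i − a_{v+i})/2:
  u_0 = 7;  a_3 = 1;  u_1 = (u_0 − 1)/2 = 3
  u_1 = 3;  a_4 = 1;  u_2 = (u_1 − 1)/2 = 1
Digits: (0, 0, 0, 1, 1).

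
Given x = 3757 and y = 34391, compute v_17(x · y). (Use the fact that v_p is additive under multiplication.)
v_17(129206987) = 5

v_p(x) = 2 (factor: 3757 = 17^2 · 13); v_p(y) = 3 (factor: 34391 = 17^3 · 7). Additivity: v_p(xy) = v_p(x) + v_p(y) = 2 + 3 = 5. (Direct check: xy = 129206987 = 17^5 · (91).)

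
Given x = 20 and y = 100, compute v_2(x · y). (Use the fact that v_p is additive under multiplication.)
v_2(2000) = 4

v_p(x) = 2 (factor: 20 = 2^2 · 5); v_p(y) = 2 (factor: 100 = 2^2 · 25). Additivity: v_p(xy) = v_p(x) + v_p(y) = 2 + 2 = 4. (Direct check: xy = 2000 = 2^4 · (125).)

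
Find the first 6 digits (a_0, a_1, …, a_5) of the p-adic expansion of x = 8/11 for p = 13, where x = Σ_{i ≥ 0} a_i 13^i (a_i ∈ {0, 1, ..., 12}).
(a_0, …, a_5) = (9, 10, 11, 5, 9, 4)

v_13(8/11) = 0 (numerator and denominator both coprime to 13), so x ∈ ℤ_13^×. Compute digits iteratively via a_i = x_i mod 13, x_{i+1} = (x_i − a_i)/13, with x_0 = x:
  x_0 = 8/11;  a_0 = 9;  x_1 = (x_0 − 9)/13 = -7/11
  x_1 = -7/11;  a_1 = 10;  x_2 = (x_1 − 10)/13 = -9/11
  x_2 = -9/11;  a_2 = 11;  x_3 = (x_2 − 11)/13 = -10/11
  x_3 = -10/11;  a_3 = 5;  x_4 = (x_3 − 5)/13 = -5/11
  x_4 = -5/11;  a_4 = 9;  x_5 = (x_4 − 9)/13 = -8/11
  x_5 = -8/11;  a_5 = 4;  x_6 = (x_5 − 4)/13 = -4/11
Digits: (9, 10, 11, 5, 9, 4).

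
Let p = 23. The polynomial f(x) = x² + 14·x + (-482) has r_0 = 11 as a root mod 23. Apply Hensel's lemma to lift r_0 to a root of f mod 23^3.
r_2 = 8613 (mod 12167)

Hensel: r_{i+1} = r_i − f(r_i)·(f′(r_i))^{-1} mod 23^{i+2}, f′(x) = 2x + 14. Iterate:
  r_0 = 11 (mod 23)
  r_1 = 149 (mod 529)
  r_2 = 8613 (mod 12167)
Final: r = 8613 satisfies f(r) ≡ 0 mod 23^3.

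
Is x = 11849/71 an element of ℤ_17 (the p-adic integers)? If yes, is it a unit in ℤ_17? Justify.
x ∈ ℤ_17 but not a unit; v_17(x) = 2 > 0

ℤ_17 = {x ∈ ℚ_17 : v_17(x) ≥ 0} and ℤ_17^× = {x ∈ ℤ_17 : v_17(x) = 0}. Here v_17(11849/71) = v_17(num) − v_17(den) = 2; compare against these criteria.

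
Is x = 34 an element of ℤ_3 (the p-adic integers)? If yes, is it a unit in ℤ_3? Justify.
x ∈ ℤ_3^× (unit); v_3(x) = 0

ℤ_3 = {x ∈ ℚ_3 : v_3(x) ≥ 0} and ℤ_3^× = {x ∈ ℤ_3 : v_3(x) = 0}. Here v_3(34) = v_3(num) − v_3(den) = 0; compare against these criteria.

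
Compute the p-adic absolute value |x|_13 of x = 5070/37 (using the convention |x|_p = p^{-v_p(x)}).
|5070/37|_13 = 1/169

Step 1 — compute v_13(x) by factoring powers of 13 out of the numerator and denominator: v_13(5070/37) = 2. Step 2 — apply |x|_p = p^{-v_p(x)} = 13^{-2} = 1/169.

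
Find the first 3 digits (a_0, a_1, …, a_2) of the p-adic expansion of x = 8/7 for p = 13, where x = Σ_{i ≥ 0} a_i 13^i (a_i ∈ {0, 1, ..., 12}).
(a_0, …, a_2) = (3, 11, 1)

v_13(8/7) = 0 (numerator and denominator both coprime to 13), so x ∈ ℤ_13^×. Compute digits iteratively via a_i = x_i mod 13, x_{i+1} = (x_i − a_i)/13, with x_0 = x:
  x_0 = 8/7;  a_0 = 3;  x_1 = (x_0 − 3)/13 = -1/7
  x_1 = -1/7;  a_1 = 11;  x_2 = (x_1 − 11)/13 = -6/7
  x_2 = -6/7;  a_2 = 1;  x_3 = (x_2 − 1)/13 = -1/7
Digits: (3, 11, 1).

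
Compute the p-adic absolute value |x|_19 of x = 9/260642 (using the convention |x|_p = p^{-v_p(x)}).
|9/260642|_19 = 130321

Step 1 — compute v_19(x) by factoring powers of 19 out of the numerator and denominator: v_19(9/260642) = -4. Step 2 — apply |x|_p = p^{-v_p(x)} = 19^{4} = 130321.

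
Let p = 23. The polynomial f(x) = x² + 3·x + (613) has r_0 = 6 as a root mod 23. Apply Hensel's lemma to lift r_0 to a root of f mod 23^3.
r_2 = 12058 (mod 12167)

Hensel: r_{i+1} = r_i − f(r_i)·(f′(r_i))^{-1} mod 23^{i+2}, f′(x) = 2x + 3. Iterate:
  r_0 = 6 (mod 23)
  r_1 = 420 (mod 529)
  r_2 = 12058 (mod 12167)
Final: r = 12058 satisfies f(r) ≡ 0 mod 23^3.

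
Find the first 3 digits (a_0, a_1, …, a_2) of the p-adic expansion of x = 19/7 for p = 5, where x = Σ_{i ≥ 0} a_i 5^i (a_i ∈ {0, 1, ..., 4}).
(a_0, …, a_2) = (2, 3, 3)

v_5(19/7) = 0 (numerator and denominator both coprime to 5), so x ∈ ℤ_5^×. Compute digits iteratively via a_i = x_i mod 5, x_{i+1} = (x_i − a_i)/5, with x_0 = x:
  x_0 = 19/7;  a_0 = 2;  x_1 = (x_0 − 2)/5 = 1/7
  x_1 = 1/7;  a_1 = 3;  x_2 = (x_1 − 3)/5 = -4/7
  x_2 = -4/7;  a_2 = 3;  x_3 = (x_2 − 3)/5 = -5/7
Digits: (2, 3, 3).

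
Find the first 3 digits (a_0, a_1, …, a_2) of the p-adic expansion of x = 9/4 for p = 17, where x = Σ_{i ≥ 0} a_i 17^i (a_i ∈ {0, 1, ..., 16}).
(a_0, …, a_2) = (15, 12, 12)

v_17(9/4) = 0 (numerator and denominator both coprime to 17), so x ∈ ℤ_17^×. Compute digits iteratively via a_i = x_i mod 17, x_{i+1} = (x_i − a_i)/17, with x_0 = x:
  x_0 = 9/4;  a_0 = 15;  x_1 = (x_0 − 15)/17 = -3/4
  x_1 = -3/4;  a_1 = 12;  x_2 = (x_1 − 12)/17 = -3/4
  x_2 = -3/4;  a_2 = 12;  x_3 = (x_2 − 12)/17 = -3/4
Digits: (15, 12, 12).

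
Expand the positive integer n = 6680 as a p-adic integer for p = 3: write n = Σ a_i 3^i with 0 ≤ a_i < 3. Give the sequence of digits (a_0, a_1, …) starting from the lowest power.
(a_0, a_1, …) = (2, 0, 1, 1, 1, 0, 0, 0, 1)

Repeated division by 3 gives the digits low-to-high: 6680 = 2 + 1·3^2 + 1·3^3 + 1·3^4 + 1·3^8. Digit sequence: (2, 0, 1, 1, 1, 0, 0, 0, 1).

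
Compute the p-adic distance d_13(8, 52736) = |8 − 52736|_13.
d_13(8, 52736) = 1/2197

Step 1 — x − y = 8 − 52736 = -52728. Step 2 — v_13(-52728) = 3 (factor: -52728 = −(13^3 · 24); the sign does not affect v_p). Step 3 — |x − y|_13 = 13^{-3} = 1/2197.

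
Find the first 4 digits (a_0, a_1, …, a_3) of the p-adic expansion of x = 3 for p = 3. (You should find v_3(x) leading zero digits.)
(a_0, …, a_3) = (0, 1, 0, 0)

v_3(3) = 1, so a_0 = ... = a_0 = 0. Factor out: x = 3^1 · u with u = 1 a unit in ℤ_3. Expand u iteratively via a_{v+i} = u_i mod 3, u_{i+1} = (u_i − a_{v+i})/3:
  u_0 = 1;  a_1 = 1;  u_1 = (u_0 − 1)/3 = 0
  u_1 = 0;  a_2 = 0;  u_2 = (u_1 − 0)/3 = 0
  u_2 = 0;  a_3 = 0;  u_3 = (u_2 − 0)/3 = 0
Digits: (0, 1, 0, 0).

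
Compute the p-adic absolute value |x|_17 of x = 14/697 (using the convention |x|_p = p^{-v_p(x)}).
|14/697|_17 = 17

Step 1 — compute v_17(x) by factoring powers of 17 out of the numerator and denominator: v_17(14/697) = -1. Step 2 — apply |x|_p = p^{-v_p(x)} = 17^{1} = 17.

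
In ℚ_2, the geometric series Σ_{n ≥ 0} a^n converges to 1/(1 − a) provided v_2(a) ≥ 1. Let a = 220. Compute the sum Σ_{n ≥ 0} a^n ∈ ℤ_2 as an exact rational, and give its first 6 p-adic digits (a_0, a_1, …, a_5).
Σ a^n = 1/(1 − a) = -1/219;  first 6 digits = (1, 0, 1, 1, 0, 1)

v_2(a) = 2 ≥ 1, so the series converges in ℤ_2 to 1/(1 − a) = 1/(1 − 220) = -1/219. Expand this rational in ℤ_2: compute digits iteratively via d_i = x_i mod 2, x_{i+1} = (x_i − d_i)/2. The first 6 digits are (1, 0, 1, 1, 0, 1).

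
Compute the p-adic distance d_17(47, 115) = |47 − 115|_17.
d_17(47, 115) = 1/17

Step 1 — x − y = 47 − 115 = -68. Step 2 — v_17(-68) = 1 (factor: -68 = −(17^1 · 4); the sign does not affect v_p). Step 3 — |x − y|_17 = 17^{-1} = 1/17.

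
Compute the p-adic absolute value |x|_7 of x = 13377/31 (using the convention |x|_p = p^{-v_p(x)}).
|13377/31|_7 = 1/343

Step 1 — compute v_7(x) by factoring powers of 7 out of the numerator and denominator: v_7(13377/31) = 3. Step 2 — apply |x|_p = p^{-v_p(x)} = 7^{-3} = 1/343.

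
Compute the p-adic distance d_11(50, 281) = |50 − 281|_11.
d_11(50, 281) = 1/11

Step 1 — x − y = 50 − 281 = -231. Step 2 — v_11(-231) = 1 (factor: -231 = −(11^1 · 21); the sign does not affect v_p). Step 3 — |x − y|_11 = 11^{-1} = 1/11.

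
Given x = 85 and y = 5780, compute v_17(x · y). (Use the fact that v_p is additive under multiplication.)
v_17(491300) = 3

v_p(x) = 1 (factor: 85 = 17^1 · 5); v_p(y) = 2 (factor: 5780 = 17^2 · 20). Additivity: v_p(xy) = v_p(x) + v_p(y) = 1 + 2 = 3. (Direct check: xy = 491300 = 17^3 · (100).)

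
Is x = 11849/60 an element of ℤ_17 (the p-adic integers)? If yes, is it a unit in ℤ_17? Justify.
x ∈ ℤ_17 but not a unit; v_17(x) = 2 > 0

ℤ_17 = {x ∈ ℚ_17 : v_17(x) ≥ 0} and ℤ_17^× = {x ∈ ℤ_17 : v_17(x) = 0}. Here v_17(11849/60) = v_17(num) − v_17(den) = 2; compare against these criteria.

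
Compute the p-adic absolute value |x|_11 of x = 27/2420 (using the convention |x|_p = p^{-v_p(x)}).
|27/2420|_11 = 121

Step 1 — compute v_11(x) by factoring powers of 11 out of the numerator and denominator: v_11(27/2420) = -2. Step 2 — apply |x|_p = p^{-v_p(x)} = 11^{2} = 121.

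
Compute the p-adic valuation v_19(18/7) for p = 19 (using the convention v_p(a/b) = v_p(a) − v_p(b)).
v_19(18/7) = 0

Factor powers of 19 from the numerator and denominator of the reduced fraction: 18 = 19^0 · 18 and 7 = 19^0 · 7. Apply v_p(a/b) = v_p(a) − v_p(b): v_19(18/7) = 0 − 0 = 0.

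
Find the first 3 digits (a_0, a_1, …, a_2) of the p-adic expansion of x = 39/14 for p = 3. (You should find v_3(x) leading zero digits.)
(a_0, …, a_2) = (0, 2, 2)

v_3(39/14) = 1, so a_0 = ... = a_0 = 0. Factor out: x = 3^1 · u with u = 13/14 a unit in ℤ_3. Expand u iteratively via a_{v+i} = u_i mod 3, u_{i+1} = (u_i − a_{v+i})/3:
  u_0 = 13/14;  a_1 = 2;  u_1 = (u_0 − 2)/3 = -5/14
  u_1 = -5/14;  a_2 = 2;  u_2 = (u_1 − 2)/3 = -11/14
Digits: (0, 2, 2).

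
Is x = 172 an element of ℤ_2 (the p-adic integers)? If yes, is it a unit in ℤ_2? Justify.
x ∈ ℤ_2 but not a unit; v_2(x) = 2 > 0

ℤ_2 = {x ∈ ℚ_2 : v_2(x) ≥ 0} and ℤ_2^× = {x ∈ ℤ_2 : v_2(x) = 0}. Here v_2(172) = v_2(num) − v_2(den) = 2; compare against these criteria.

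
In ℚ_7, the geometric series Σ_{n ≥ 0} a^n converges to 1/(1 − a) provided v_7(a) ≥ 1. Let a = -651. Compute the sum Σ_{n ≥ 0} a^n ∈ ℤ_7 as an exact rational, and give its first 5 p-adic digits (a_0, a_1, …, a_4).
Σ a^n = 1/(1 − a) = 1/652;  first 5 digits = (1, 5, 4, 0, 0)

v_7(a) = 1 ≥ 1, so the series converges in ℤ_7 to 1/(1 − a) = 1/(1 − (-651)) = 1/652. Expand this rational in ℤ_7: compute digits iteratively via d_i = x_i mod 7, x_{i+1} = (x_i − d_i)/7. The first 5 digits are (1, 5, 4, 0, 0).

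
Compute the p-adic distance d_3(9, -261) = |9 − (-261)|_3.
d_3(9, -261) = 1/27

Step 1 — x − y = 9 − (-261) = 270. Step 2 — v_3(270) = 3 (factor: 270 = (3^3 · 10); the sign does not affect v_p). Step 3 — |x − y|_3 = 3^{-3} = 1/27.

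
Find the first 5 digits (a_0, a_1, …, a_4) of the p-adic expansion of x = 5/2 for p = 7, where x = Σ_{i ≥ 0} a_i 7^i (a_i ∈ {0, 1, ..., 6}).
(a_0, …, a_4) = (6, 3, 3, 3, 3)

v_7(5/2) = 0 (numerator and denominator both coprime to 7), so x ∈ ℤ_7^×. Compute digits iteratively via a_i = x_i mod 7, x_{i+1} = (x_i − a_i)/7, with x_0 = x:
  x_0 = 5/2;  a_0 = 6;  x_1 = (x_0 − 6)/7 = -1/2
  x_1 = -1/2;  a_1 = 3;  x_2 = (x_1 − 3)/7 = -1/2
  x_2 = -1/2;  a_2 = 3;  x_3 = (x_2 − 3)/7 = -1/2
  x_3 = -1/2;  a_3 = 3;  x_4 = (x_3 − 3)/7 = -1/2
  x_4 = -1/2;  a_4 = 3;  x_5 = (x_4 − 3)/7 = -1/2
Digits: (6, 3, 3, 3, 3).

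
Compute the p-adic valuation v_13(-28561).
v_13(-28561) = 4

v_13(n) is the largest exponent k such that 13^k divides n. Factor out: -28561 = -13^4 · 1. (Sign doesn't affect v_p.) So v_13(-28561) = 4.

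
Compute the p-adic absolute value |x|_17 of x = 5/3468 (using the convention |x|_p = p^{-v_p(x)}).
|5/3468|_17 = 289

Step 1 — compute v_17(x) by factoring powers of 17 out of the numerator and denominator: v_17(5/3468) = -2. Step 2 — apply |x|_p = p^{-v_p(x)} = 17^{2} = 289.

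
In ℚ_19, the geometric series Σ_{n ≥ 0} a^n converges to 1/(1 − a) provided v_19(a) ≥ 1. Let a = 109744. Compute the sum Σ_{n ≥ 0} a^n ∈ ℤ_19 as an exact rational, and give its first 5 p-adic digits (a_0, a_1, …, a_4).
Σ a^n = 1/(1 − a) = -1/109743;  first 5 digits = (1, 0, 0, 16, 0)

v_19(a) = 3 ≥ 1, so the series converges in ℤ_19 to 1/(1 − a) = 1/(1 − 109744) = -1/109743. Expand this rational in ℤ_19: compute digits iteratively via d_i = x_i mod 19, x_{i+1} = (x_i − d_i)/19. The first 5 digits are (1, 0, 0, 16, 0).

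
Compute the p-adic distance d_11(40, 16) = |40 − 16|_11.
d_11(40, 16) = 1

Step 1 — x − y = 40 − 16 = 24. Step 2 — v_11(24) = 0 (factor: 24 = (11^0 · 24); the sign does not affect v_p). Step 3 — |x − y|_11 = 11^{0} = 1.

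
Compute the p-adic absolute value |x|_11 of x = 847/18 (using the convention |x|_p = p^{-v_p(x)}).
|847/18|_11 = 1/121

Step 1 — compute v_11(x) by factoring powers of 11 out of the numerator and denominator: v_11(847/18) = 2. Step 2 — apply |x|_p = p^{-v_p(x)} = 11^{-2} = 1/121.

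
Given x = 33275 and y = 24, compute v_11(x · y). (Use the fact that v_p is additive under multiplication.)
v_11(798600) = 3

v_p(x) = 3 (factor: 33275 = 11^3 · 25); v_p(y) = 0 (factor: 24 = 11^0 · 24). Additivity: v_p(xy) = v_p(x) + v_p(y) = 3 + 0 = 3. (Direct check: xy = 798600 = 11^3 · (600).)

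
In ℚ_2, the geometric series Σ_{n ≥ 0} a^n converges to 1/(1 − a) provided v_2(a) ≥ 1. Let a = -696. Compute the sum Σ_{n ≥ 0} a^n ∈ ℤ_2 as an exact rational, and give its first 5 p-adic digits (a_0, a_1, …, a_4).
Σ a^n = 1/(1 − a) = 1/697;  first 5 digits = (1, 0, 0, 1, 0)

v_2(a) = 3 ≥ 1, so the series converges in ℤ_2 to 1/(1 − a) = 1/(1 − (-696)) = 1/697. Expand this rational in ℤ_2: compute digits iteratively via d_i = x_i mod 2, x_{i+1} = (x_i − d_i)/2. The first 5 digits are (1, 0, 0, 1, 0).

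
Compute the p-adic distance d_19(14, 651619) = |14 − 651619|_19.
d_19(14, 651619) = 1/130321

Step 1 — x − y = 14 − 651619 = -651605. Step 2 — v_19(-651605) = 4 (factor: -651605 = −(19^4 · 5); the sign does not affect v_p). Step 3 — |x − y|_19 = 19^{-4} = 1/130321.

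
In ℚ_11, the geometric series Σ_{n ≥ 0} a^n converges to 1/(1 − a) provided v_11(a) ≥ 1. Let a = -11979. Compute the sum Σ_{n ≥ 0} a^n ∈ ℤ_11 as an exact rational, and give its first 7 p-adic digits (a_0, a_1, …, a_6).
Σ a^n = 1/(1 − a) = 1/11980;  first 7 digits = (1, 0, 0, 2, 10, 10, 3)

v_11(a) = 3 ≥ 1, so the series converges in ℤ_11 to 1/(1 − a) = 1/(1 − (-11979)) = 1/11980. Expand this rational in ℤ_11: compute digits iteratively via d_i = x_i mod 11, x_{i+1} = (x_i − d_i)/11. The first 7 digits are (1, 0, 0, 2, 10, 10, 3).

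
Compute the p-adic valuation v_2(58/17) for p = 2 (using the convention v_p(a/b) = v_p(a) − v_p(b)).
v_2(58/17) = 1

Factor powers of 2 from the numerator and denominator of the reduced fraction: 58 = 2^1 · 29 and 17 = 2^0 · 17. Apply v_p(a/b) = v_p(a) − v_p(b): v_2(58/17) = 1 − 0 = 1.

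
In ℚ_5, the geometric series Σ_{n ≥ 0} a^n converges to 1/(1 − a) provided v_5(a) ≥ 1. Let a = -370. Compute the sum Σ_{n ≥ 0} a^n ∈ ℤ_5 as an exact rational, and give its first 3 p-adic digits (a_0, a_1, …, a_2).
Σ a^n = 1/(1 − a) = 1/371;  first 3 digits = (1, 1, 1)

v_5(a) = 1 ≥ 1, so the series converges in ℤ_5 to 1/(1 − a) = 1/(1 − (-370)) = 1/371. Expand this rational in ℤ_5: compute digits iteratively via d_i = x_i mod 5, x_{i+1} = (x_i − d_i)/5. The first 3 digits are (1, 1, 1).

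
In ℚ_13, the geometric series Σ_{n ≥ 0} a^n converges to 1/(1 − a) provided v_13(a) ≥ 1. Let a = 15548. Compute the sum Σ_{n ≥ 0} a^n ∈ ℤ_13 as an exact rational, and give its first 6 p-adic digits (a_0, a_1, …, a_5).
Σ a^n = 1/(1 − a) = -1/15547;  first 6 digits = (1, 0, 1, 7, 1, 1)

v_13(a) = 2 ≥ 1, so the series converges in ℤ_13 to 1/(1 − a) = 1/(1 − 15548) = -1/15547. Expand this rational in ℤ_13: compute digits iteratively via d_i = x_i mod 13, x_{i+1} = (x_i − d_i)/13. The first 6 digits are (1, 0, 1, 7, 1, 1).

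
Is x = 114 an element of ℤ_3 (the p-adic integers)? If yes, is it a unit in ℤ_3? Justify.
x ∈ ℤ_3 but not a unit; v_3(x) = 1 > 0

ℤ_3 = {x ∈ ℚ_3 : v_3(x) ≥ 0} and ℤ_3^× = {x ∈ ℤ_3 : v_3(x) = 0}. Here v_3(114) = v_3(num) − v_3(den) = 1; compare against these criteria.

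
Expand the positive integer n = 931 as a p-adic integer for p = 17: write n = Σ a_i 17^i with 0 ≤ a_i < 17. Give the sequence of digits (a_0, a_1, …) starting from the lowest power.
(a_0, a_1, …) = (13, 3, 3)

Repeated division by 17 gives the digits low-to-high: 931 = 13 + 3·17^1 + 3·17^2. Digit sequence: (13, 3, 3).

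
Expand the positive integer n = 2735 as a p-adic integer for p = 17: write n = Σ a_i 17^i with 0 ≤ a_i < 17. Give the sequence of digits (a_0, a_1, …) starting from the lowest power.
(a_0, a_1, …) = (15, 7, 9)

Repeated division by 17 gives the digits low-to-high: 2735 = 15 + 7·17^1 + 9·17^2. Digit sequence: (15, 7, 9).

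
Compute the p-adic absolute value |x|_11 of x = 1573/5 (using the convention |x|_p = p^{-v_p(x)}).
|1573/5|_11 = 1/121

Step 1 — compute v_11(x) by factoring powers of 11 out of the numerator and denominator: v_11(1573/5) = 2. Step 2 — apply |x|_p = p^{-v_p(x)} = 11^{-2} = 1/121.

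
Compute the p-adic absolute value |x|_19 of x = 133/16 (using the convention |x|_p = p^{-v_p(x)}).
|133/16|_19 = 1/19

Step 1 — compute v_19(x) by factoring powers of 19 out of the numerator and denominator: v_19(133/16) = 1. Step 2 — apply |x|_p = p^{-v_p(x)} = 19^{-1} = 1/19.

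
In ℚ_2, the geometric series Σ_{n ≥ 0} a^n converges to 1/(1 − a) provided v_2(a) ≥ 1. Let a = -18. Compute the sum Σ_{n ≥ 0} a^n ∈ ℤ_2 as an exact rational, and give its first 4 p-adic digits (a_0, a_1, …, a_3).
Σ a^n = 1/(1 − a) = 1/19;  first 4 digits = (1, 1, 0, 1)

v_2(a) = 1 ≥ 1, so the series converges in ℤ_2 to 1/(1 − a) = 1/(1 − (-18)) = 1/19. Expand this rational in ℤ_2: compute digits iteratively via d_i = x_i mod 2, x_{i+1} = (x_i − d_i)/2. The first 4 digits are (1, 1, 0, 1).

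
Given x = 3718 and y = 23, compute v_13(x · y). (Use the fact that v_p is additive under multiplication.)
v_13(85514) = 2

v_p(x) = 2 (factor: 3718 = 13^2 · 22); v_p(y) = 0 (factor: 23 = 13^0 · 23). Additivity: v_p(xy) = v_p(x) + v_p(y) = 2 + 0 = 2. (Direct check: xy = 85514 = 13^2 · (506).)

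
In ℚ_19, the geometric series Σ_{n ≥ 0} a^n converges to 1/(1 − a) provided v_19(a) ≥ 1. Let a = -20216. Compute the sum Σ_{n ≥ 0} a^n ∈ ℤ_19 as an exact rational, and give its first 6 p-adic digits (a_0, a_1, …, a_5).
Σ a^n = 1/(1 − a) = 1/20217;  first 6 digits = (1, 0, 1, 16, 0, 13)

v_19(a) = 2 ≥ 1, so the series converges in ℤ_19 to 1/(1 − a) = 1/(1 − (-20216)) = 1/20217. Expand this rational in ℤ_19: compute digits iteratively via d_i = x_i mod 19, x_{i+1} = (x_i − d_i)/19. The first 6 digits are (1, 0, 1, 16, 0, 13).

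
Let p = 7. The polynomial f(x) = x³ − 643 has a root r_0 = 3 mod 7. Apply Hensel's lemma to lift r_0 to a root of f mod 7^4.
r_3 = 857 (mod 2401)

Hensel: r_{i+1} = r_i − f(r_i)/f′(r_i) mod 7^{i+2}, where f′(x) = 3x². Iterate:
  r_0 = 3 (mod 7)
  r_1 = 24 (mod 49)
  r_2 = 171 (mod 343)
  r_3 = 857 (mod 2401)
Final: r = 857 with f(r) ≡ 0 mod 7^4.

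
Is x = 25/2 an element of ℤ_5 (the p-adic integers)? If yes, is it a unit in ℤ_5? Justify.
x ∈ ℤ_5 but not a unit; v_5(x) = 2 > 0

ℤ_5 = {x ∈ ℚ_5 : v_5(x) ≥ 0} and ℤ_5^× = {x ∈ ℤ_5 : v_5(x) = 0}. Here v_5(25/2) = v_5(num) − v_5(den) = 2; compare against these criteria.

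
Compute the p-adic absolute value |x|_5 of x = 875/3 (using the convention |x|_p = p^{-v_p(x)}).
|875/3|_5 = 1/125

Step 1 — compute v_5(x) by factoring powers of 5 out of the numerator and denominator: v_5(875/3) = 3. Step 2 — apply |x|_p = p^{-v_p(x)} = 5^{-3} = 1/125.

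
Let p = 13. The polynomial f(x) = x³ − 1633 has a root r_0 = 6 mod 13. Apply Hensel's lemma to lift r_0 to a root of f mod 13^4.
r_3 = 10627 (mod 28561)

Hensel: r_{i+1} = r_i − f(r_i)/f′(r_i) mod 13^{i+2}, where f′(x) = 3x². Iterate:
  r_0 = 6 (mod 13)
  r_1 = 149 (mod 169)
  r_2 = 1839 (mod 2197)
  r_3 = 10627 (mod 28561)
Final: r = 10627 with f(r) ≡ 0 mod 13^4.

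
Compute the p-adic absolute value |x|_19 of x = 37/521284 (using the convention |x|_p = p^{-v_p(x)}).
|37/521284|_19 = 130321

Step 1 — compute v_19(x) by factoring powers of 19 out of the numerator and denominator: v_19(37/521284) = -4. Step 2 — apply |x|_p = p^{-v_p(x)} = 19^{4} = 130321.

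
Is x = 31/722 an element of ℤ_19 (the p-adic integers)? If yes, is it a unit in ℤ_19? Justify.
x ∉ ℤ_19 (v_19(x) = -2 < 0)

ℤ_19 = {x ∈ ℚ_19 : v_19(x) ≥ 0} and ℤ_19^× = {x ∈ ℤ_19 : v_19(x) = 0}. Here v_19(31/722) = v_19(num) − v_19(den) = -2; compare against these criteria.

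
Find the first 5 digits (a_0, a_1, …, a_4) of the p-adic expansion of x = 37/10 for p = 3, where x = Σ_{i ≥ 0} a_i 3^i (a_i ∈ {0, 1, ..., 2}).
(a_0, …, a_4) = (1, 0, 0, 1, 0)

v_3(37/10) = 0 (numerator and denominator both coprime to 3), so x ∈ ℤ_3^×. Compute digits iteratively via a_i = x_i mod 3, x_{i+1} = (x_i − a_i)/3, with x_0 = x:
  x_0 = 37/10;  a_0 = 1;  x_1 = (x_0 − 1)/3 = 9/10
  x_1 = 9/10;  a_1 = 0;  x_2 = (x_1 − 0)/3 = 3/10
  x_2 = 3/10;  a_2 = 0;  x_3 = (x_2 − 0)/3 = 1/10
  x_3 = 1/10;  a_3 = 1;  x_4 = (x_3 − 1)/3 = -3/10
  x_4 = -3/10;  a_4 = 0;  x_5 = (x_4 − 0)/3 = -1/10
Digits: (1, 0, 0, 1, 0).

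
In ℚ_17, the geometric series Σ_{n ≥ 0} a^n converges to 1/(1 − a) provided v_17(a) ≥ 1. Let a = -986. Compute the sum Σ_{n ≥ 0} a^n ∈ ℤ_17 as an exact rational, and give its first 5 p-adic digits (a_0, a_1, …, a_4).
Σ a^n = 1/(1 − a) = 1/987;  first 5 digits = (1, 10, 11, 7, 13)

v_17(a) = 1 ≥ 1, so the series converges in ℤ_17 to 1/(1 − a) = 1/(1 − (-986)) = 1/987. Expand this rational in ℤ_17: compute digits iteratively via d_i = x_i mod 17, x_{i+1} = (x_i − d_i)/17. The first 5 digits are (1, 10, 11, 7, 13).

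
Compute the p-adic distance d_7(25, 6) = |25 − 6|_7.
d_7(25, 6) = 1

Step 1 — x − y = 25 − 6 = 19. Step 2 — v_7(19) = 0 (factor: 19 = (7^0 · 19); the sign does not affect v_p). Step 3 — |x − y|_7 = 7^{0} = 1.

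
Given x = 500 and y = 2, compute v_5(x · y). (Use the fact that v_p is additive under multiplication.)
v_5(1000) = 3

v_p(x) = 3 (factor: 500 = 5^3 · 4); v_p(y) = 0 (factor: 2 = 5^0 · 2). Additivity: v_p(xy) = v_p(x) + v_p(y) = 3 + 0 = 3. (Direct check: xy = 1000 = 5^3 · (8).)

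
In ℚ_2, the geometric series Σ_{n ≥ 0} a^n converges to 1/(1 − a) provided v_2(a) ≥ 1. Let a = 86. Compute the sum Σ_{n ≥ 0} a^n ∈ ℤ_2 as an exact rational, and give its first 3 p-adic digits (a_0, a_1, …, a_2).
Σ a^n = 1/(1 − a) = -1/85;  first 3 digits = (1, 1, 0)

v_2(a) = 1 ≥ 1, so the series converges in ℤ_2 to 1/(1 − a) = 1/(1 − 86) = -1/85. Expand this rational in ℤ_2: compute digits iteratively via d_i = x_i mod 2, x_{i+1} = (x_i − d_i)/2. The first 3 digits are (1, 1, 0).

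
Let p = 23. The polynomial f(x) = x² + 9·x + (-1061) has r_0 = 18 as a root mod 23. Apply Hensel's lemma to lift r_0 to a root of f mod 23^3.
r_2 = 11610 (mod 12167)

Hensel: r_{i+1} = r_i − f(r_i)·(f′(r_i))^{-1} mod 23^{i+2}, f′(x) = 2x + 9. Iterate:
  r_0 = 18 (mod 23)
  r_1 = 501 (mod 529)
  r_2 = 11610 (mod 12167)
Final: r = 11610 satisfies f(r) ≡ 0 mod 23^3.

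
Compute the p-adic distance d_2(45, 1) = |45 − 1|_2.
d_2(45, 1) = 1/4

Step 1 — x − y = 45 − 1 = 44. Step 2 — v_2(44) = 2 (factor: 44 = (2^2 · 11); the sign does not affect v_p). Step 3 — |x − y|_2 = 2^{-2} = 1/4.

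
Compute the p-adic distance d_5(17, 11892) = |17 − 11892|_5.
d_5(17, 11892) = 1/625

Step 1 — x − y = 17 − 11892 = -11875. Step 2 — v_5(-11875) = 4 (factor: -11875 = −(5^4 · 19); the sign does not affect v_p). Step 3 — |x − y|_5 = 5^{-4} = 1/625.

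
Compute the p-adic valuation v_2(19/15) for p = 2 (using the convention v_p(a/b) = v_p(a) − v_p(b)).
v_2(19/15) = 0

Factor powers of 2 from the numerator and denominator of the reduced fraction: 19 = 2^0 · 19 and 15 = 2^0 · 15. Apply v_p(a/b) = v_p(a) − v_p(b): v_2(19/15) = 0 − 0 = 0.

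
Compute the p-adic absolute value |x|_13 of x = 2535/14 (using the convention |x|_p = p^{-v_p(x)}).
|2535/14|_13 = 1/169

Step 1 — compute v_13(x) by factoring powers of 13 out of the numerator and denominator: v_13(2535/14) = 2. Step 2 — apply |x|_p = p^{-v_p(x)} = 13^{-2} = 1/169.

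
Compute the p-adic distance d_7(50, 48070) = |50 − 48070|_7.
d_7(50, 48070) = 1/2401

Step 1 — x − y = 50 − 48070 = -48020. Step 2 — v_7(-48020) = 4 (factor: -48020 = −(7^4 · 20); the sign does not affect v_p). Step 3 — |x − y|_7 = 7^{-4} = 1/2401.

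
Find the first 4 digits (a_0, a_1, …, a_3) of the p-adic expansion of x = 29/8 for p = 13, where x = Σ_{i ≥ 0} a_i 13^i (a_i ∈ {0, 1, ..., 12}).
(a_0, …, a_3) = (2, 5, 11, 4)

v_13(29/8) = 0 (numerator and denominator both coprime to 13), so x ∈ ℤ_13^×. Compute digits iteratively via a_i = x_i mod 13, x_{i+1} = (x_i − a_i)/13, with x_0 = x:
  x_0 = 29/8;  a_0 = 2;  x_1 = (x_0 − 2)/13 = 1/8
  x_1 = 1/8;  a_1 = 5;  x_2 = (x_1 − 5)/13 = -3/8
  x_2 = -3/8;  a_2 = 11;  x_3 = (x_2 − 11)/13 = -7/8
  x_3 = -7/8;  a_3 = 4;  x_4 = (x_3 − 4)/13 = -3/8
Digits: (2, 5, 11, 4).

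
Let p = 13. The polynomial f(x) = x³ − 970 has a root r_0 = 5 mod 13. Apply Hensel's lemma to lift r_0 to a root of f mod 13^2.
r_1 = 5 (mod 169)

Hensel: r_{i+1} = r_i − f(r_i)/f′(r_i) mod 13^{i+2}, where f′(x) = 3x². Iterate:
  r_0 = 5 (mod 13)
  r_1 = 5 (mod 169)
Final: r = 5 with f(r) ≡ 0 mod 13^2.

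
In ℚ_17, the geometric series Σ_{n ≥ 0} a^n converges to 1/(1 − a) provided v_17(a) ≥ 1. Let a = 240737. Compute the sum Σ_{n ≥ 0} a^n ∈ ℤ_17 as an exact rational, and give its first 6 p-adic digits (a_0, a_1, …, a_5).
Σ a^n = 1/(1 − a) = -1/240736;  first 6 digits = (1, 0, 0, 15, 2, 0)

v_17(a) = 3 ≥ 1, so the series converges in ℤ_17 to 1/(1 − a) = 1/(1 − 240737) = -1/240736. Expand this rational in ℤ_17: compute digits iteratively via d_i = x_i mod 17, x_{i+1} = (x_i − d_i)/17. The first 6 digits are (1, 0, 0, 15, 2, 0).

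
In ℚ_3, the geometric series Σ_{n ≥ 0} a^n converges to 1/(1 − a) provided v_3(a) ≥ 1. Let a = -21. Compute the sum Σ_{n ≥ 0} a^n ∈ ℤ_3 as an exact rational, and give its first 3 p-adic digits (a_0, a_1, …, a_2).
Σ a^n = 1/(1 − a) = 1/22;  first 3 digits = (1, 2, 1)

v_3(a) = 1 ≥ 1, so the series converges in ℤ_3 to 1/(1 − a) = 1/(1 − (-21)) = 1/22. Expand this rational in ℤ_3: compute digits iteratively via d_i = x_i mod 3, x_{i+1} = (x_i − d_i)/3. The first 3 digits are (1, 2, 1).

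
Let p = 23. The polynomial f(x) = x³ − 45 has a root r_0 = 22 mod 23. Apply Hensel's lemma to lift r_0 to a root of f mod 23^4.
r_3 = 102993 (mod 279841)

Hensel: r_{i+1} = r_i − f(r_i)/f′(r_i) mod 23^{i+2}, where f′(x) = 3x². Iterate:
  r_0 = 22 (mod 23)
  r_1 = 367 (mod 529)
  r_2 = 5657 (mod 12167)
  r_3 = 102993 (mod 279841)
Final: r = 102993 with f(r) ≡ 0 mod 23^4.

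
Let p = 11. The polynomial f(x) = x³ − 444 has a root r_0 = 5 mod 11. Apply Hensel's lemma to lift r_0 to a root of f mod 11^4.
r_3 = 7650 (mod 14641)

Hensel: r_{i+1} = r_i − f(r_i)/f′(r_i) mod 11^{i+2}, where f′(x) = 3x². Iterate:
  r_0 = 5 (mod 11)
  r_1 = 27 (mod 121)
  r_2 = 995 (mod 1331)
  r_3 = 7650 (mod 14641)
Final: r = 7650 with f(r) ≡ 0 mod 11^4.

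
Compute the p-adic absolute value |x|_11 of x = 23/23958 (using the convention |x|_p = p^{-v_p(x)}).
|23/23958|_11 = 1331

Step 1 — compute v_11(x) by factoring powers of 11 out of the numerator and denominator: v_11(23/23958) = -3. Step 2 — apply |x|_p = p^{-v_p(x)} = 11^{3} = 1331.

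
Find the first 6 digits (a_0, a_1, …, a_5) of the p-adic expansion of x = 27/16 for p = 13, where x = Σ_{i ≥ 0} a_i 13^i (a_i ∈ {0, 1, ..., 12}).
(a_0, …, a_5) = (9, 10, 0, 4, 7, 10)

v_13(27/16) = 0 (numerator and denominator both coprime to 13), so x ∈ ℤ_13^×. Compute digits iteratively via a_i = x_i mod 13, x_{i+1} = (x_i − a_i)/13, with x_0 = x:
  x_0 = 27/16;  a_0 = 9;  x_1 = (x_0 − 9)/13 = -9/16
  x_1 = -9/16;  a_1 = 10;  x_2 = (x_1 − 10)/13 = -13/16
  x_2 = -13/16;  a_2 = 0;  x_3 = (x_2 − 0)/13 = -1/16
  x_3 = -1/16;  a_3 = 4;  x_4 = (x_3 − 4)/13 = -5/16
  x_4 = -5/16;  a_4 = 7;  x_5 = (x_4 − 7)/13 = -9/16
  x_5 = -9/16;  a_5 = 10;  x_6 = (x_5 − 10)/13 = -13/16
Digits: (9, 10, 0, 4, 7, 10).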